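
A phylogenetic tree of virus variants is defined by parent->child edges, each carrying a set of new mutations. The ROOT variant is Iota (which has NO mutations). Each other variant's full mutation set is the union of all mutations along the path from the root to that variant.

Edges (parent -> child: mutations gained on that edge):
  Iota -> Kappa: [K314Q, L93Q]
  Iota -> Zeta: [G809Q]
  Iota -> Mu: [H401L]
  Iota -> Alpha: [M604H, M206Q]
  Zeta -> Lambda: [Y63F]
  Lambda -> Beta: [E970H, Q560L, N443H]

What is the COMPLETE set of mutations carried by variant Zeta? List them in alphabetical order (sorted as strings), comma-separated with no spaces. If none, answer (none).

Answer: G809Q

Derivation:
At Iota: gained [] -> total []
At Zeta: gained ['G809Q'] -> total ['G809Q']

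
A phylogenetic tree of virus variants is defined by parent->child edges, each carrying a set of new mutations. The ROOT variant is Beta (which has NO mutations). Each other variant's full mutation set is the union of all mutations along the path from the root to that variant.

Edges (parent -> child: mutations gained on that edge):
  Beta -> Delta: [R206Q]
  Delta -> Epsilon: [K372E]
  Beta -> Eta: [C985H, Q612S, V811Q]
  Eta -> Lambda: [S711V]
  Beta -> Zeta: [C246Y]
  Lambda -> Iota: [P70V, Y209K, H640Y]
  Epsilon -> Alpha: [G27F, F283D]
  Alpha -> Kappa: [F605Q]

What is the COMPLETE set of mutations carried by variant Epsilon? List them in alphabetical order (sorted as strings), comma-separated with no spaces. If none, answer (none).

Answer: K372E,R206Q

Derivation:
At Beta: gained [] -> total []
At Delta: gained ['R206Q'] -> total ['R206Q']
At Epsilon: gained ['K372E'] -> total ['K372E', 'R206Q']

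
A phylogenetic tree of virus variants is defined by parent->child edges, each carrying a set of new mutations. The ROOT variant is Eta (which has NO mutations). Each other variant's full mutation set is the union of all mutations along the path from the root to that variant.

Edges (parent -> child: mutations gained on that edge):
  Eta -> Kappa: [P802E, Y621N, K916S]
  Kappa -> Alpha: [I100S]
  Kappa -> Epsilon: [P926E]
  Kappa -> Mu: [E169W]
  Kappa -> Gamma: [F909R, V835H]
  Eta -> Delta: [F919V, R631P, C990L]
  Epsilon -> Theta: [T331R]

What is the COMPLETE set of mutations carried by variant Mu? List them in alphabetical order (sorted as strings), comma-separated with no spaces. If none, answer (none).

At Eta: gained [] -> total []
At Kappa: gained ['P802E', 'Y621N', 'K916S'] -> total ['K916S', 'P802E', 'Y621N']
At Mu: gained ['E169W'] -> total ['E169W', 'K916S', 'P802E', 'Y621N']

Answer: E169W,K916S,P802E,Y621N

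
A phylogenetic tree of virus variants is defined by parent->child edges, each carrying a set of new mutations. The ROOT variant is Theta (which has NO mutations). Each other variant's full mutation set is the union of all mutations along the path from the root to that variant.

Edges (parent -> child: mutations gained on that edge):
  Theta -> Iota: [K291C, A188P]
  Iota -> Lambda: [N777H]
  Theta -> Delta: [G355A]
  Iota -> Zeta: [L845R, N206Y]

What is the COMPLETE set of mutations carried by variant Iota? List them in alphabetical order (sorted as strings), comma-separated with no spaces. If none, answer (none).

Answer: A188P,K291C

Derivation:
At Theta: gained [] -> total []
At Iota: gained ['K291C', 'A188P'] -> total ['A188P', 'K291C']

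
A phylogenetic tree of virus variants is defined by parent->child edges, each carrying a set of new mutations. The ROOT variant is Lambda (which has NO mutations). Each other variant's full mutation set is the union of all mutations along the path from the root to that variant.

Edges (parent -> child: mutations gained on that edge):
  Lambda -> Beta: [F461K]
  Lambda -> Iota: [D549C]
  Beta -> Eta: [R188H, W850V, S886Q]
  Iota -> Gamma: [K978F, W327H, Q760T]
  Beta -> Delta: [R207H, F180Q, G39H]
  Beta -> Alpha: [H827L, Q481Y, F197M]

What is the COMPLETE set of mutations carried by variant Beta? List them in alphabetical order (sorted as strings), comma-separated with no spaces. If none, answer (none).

Answer: F461K

Derivation:
At Lambda: gained [] -> total []
At Beta: gained ['F461K'] -> total ['F461K']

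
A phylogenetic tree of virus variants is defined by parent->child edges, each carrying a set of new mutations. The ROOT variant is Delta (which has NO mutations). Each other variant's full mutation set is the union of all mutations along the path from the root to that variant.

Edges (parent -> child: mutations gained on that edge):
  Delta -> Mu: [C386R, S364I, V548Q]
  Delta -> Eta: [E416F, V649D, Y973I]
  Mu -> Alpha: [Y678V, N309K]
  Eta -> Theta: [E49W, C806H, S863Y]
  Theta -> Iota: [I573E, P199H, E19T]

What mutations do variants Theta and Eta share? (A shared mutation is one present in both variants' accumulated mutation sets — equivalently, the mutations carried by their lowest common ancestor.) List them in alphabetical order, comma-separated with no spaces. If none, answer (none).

Answer: E416F,V649D,Y973I

Derivation:
Accumulating mutations along path to Theta:
  At Delta: gained [] -> total []
  At Eta: gained ['E416F', 'V649D', 'Y973I'] -> total ['E416F', 'V649D', 'Y973I']
  At Theta: gained ['E49W', 'C806H', 'S863Y'] -> total ['C806H', 'E416F', 'E49W', 'S863Y', 'V649D', 'Y973I']
Mutations(Theta) = ['C806H', 'E416F', 'E49W', 'S863Y', 'V649D', 'Y973I']
Accumulating mutations along path to Eta:
  At Delta: gained [] -> total []
  At Eta: gained ['E416F', 'V649D', 'Y973I'] -> total ['E416F', 'V649D', 'Y973I']
Mutations(Eta) = ['E416F', 'V649D', 'Y973I']
Intersection: ['C806H', 'E416F', 'E49W', 'S863Y', 'V649D', 'Y973I'] ∩ ['E416F', 'V649D', 'Y973I'] = ['E416F', 'V649D', 'Y973I']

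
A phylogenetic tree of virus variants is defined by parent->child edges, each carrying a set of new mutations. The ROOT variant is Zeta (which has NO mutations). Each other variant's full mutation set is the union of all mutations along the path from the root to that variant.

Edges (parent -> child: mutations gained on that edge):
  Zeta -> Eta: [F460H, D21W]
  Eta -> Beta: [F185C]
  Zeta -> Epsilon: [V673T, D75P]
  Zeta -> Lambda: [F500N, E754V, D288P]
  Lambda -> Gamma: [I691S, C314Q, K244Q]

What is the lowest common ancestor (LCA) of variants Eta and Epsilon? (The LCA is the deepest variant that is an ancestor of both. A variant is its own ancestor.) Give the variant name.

Answer: Zeta

Derivation:
Path from root to Eta: Zeta -> Eta
  ancestors of Eta: {Zeta, Eta}
Path from root to Epsilon: Zeta -> Epsilon
  ancestors of Epsilon: {Zeta, Epsilon}
Common ancestors: {Zeta}
Walk up from Epsilon: Epsilon (not in ancestors of Eta), Zeta (in ancestors of Eta)
Deepest common ancestor (LCA) = Zeta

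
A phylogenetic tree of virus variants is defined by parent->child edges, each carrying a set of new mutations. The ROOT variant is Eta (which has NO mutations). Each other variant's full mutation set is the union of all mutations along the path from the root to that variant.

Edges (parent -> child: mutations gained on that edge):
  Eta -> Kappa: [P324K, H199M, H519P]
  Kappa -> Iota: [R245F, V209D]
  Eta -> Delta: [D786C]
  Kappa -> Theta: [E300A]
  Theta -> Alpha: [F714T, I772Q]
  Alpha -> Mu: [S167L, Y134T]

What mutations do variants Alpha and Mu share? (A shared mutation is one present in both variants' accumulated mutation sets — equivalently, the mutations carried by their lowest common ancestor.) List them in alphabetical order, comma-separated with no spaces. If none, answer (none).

Accumulating mutations along path to Alpha:
  At Eta: gained [] -> total []
  At Kappa: gained ['P324K', 'H199M', 'H519P'] -> total ['H199M', 'H519P', 'P324K']
  At Theta: gained ['E300A'] -> total ['E300A', 'H199M', 'H519P', 'P324K']
  At Alpha: gained ['F714T', 'I772Q'] -> total ['E300A', 'F714T', 'H199M', 'H519P', 'I772Q', 'P324K']
Mutations(Alpha) = ['E300A', 'F714T', 'H199M', 'H519P', 'I772Q', 'P324K']
Accumulating mutations along path to Mu:
  At Eta: gained [] -> total []
  At Kappa: gained ['P324K', 'H199M', 'H519P'] -> total ['H199M', 'H519P', 'P324K']
  At Theta: gained ['E300A'] -> total ['E300A', 'H199M', 'H519P', 'P324K']
  At Alpha: gained ['F714T', 'I772Q'] -> total ['E300A', 'F714T', 'H199M', 'H519P', 'I772Q', 'P324K']
  At Mu: gained ['S167L', 'Y134T'] -> total ['E300A', 'F714T', 'H199M', 'H519P', 'I772Q', 'P324K', 'S167L', 'Y134T']
Mutations(Mu) = ['E300A', 'F714T', 'H199M', 'H519P', 'I772Q', 'P324K', 'S167L', 'Y134T']
Intersection: ['E300A', 'F714T', 'H199M', 'H519P', 'I772Q', 'P324K'] ∩ ['E300A', 'F714T', 'H199M', 'H519P', 'I772Q', 'P324K', 'S167L', 'Y134T'] = ['E300A', 'F714T', 'H199M', 'H519P', 'I772Q', 'P324K']

Answer: E300A,F714T,H199M,H519P,I772Q,P324K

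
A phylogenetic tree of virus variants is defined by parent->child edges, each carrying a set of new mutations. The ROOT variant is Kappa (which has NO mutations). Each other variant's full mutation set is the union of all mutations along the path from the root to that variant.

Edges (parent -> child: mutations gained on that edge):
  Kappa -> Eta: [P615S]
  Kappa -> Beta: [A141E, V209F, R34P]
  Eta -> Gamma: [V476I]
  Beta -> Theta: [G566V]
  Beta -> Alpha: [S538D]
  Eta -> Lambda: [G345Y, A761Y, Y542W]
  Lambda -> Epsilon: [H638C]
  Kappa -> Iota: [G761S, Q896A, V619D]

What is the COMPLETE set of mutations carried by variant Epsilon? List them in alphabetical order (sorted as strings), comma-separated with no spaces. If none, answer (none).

At Kappa: gained [] -> total []
At Eta: gained ['P615S'] -> total ['P615S']
At Lambda: gained ['G345Y', 'A761Y', 'Y542W'] -> total ['A761Y', 'G345Y', 'P615S', 'Y542W']
At Epsilon: gained ['H638C'] -> total ['A761Y', 'G345Y', 'H638C', 'P615S', 'Y542W']

Answer: A761Y,G345Y,H638C,P615S,Y542W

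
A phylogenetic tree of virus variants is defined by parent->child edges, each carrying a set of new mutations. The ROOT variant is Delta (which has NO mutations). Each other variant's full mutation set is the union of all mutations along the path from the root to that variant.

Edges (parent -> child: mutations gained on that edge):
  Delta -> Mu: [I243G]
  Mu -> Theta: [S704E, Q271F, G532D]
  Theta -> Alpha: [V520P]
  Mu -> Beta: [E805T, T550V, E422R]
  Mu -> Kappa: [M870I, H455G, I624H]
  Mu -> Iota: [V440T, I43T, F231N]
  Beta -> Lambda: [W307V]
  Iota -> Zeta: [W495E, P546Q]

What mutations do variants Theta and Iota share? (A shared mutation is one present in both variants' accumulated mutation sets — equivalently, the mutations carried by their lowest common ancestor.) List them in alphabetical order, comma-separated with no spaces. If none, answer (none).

Accumulating mutations along path to Theta:
  At Delta: gained [] -> total []
  At Mu: gained ['I243G'] -> total ['I243G']
  At Theta: gained ['S704E', 'Q271F', 'G532D'] -> total ['G532D', 'I243G', 'Q271F', 'S704E']
Mutations(Theta) = ['G532D', 'I243G', 'Q271F', 'S704E']
Accumulating mutations along path to Iota:
  At Delta: gained [] -> total []
  At Mu: gained ['I243G'] -> total ['I243G']
  At Iota: gained ['V440T', 'I43T', 'F231N'] -> total ['F231N', 'I243G', 'I43T', 'V440T']
Mutations(Iota) = ['F231N', 'I243G', 'I43T', 'V440T']
Intersection: ['G532D', 'I243G', 'Q271F', 'S704E'] ∩ ['F231N', 'I243G', 'I43T', 'V440T'] = ['I243G']

Answer: I243G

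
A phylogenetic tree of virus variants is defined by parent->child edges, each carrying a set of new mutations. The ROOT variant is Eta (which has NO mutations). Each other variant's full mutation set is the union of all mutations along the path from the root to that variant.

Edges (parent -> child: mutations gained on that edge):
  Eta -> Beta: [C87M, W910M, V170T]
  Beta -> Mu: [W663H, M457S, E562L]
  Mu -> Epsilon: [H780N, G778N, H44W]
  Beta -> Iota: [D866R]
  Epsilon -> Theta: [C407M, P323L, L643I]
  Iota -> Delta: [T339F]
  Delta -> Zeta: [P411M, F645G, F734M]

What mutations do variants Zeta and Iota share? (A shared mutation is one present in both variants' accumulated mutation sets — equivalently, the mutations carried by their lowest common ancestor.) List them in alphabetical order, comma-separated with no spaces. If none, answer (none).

Answer: C87M,D866R,V170T,W910M

Derivation:
Accumulating mutations along path to Zeta:
  At Eta: gained [] -> total []
  At Beta: gained ['C87M', 'W910M', 'V170T'] -> total ['C87M', 'V170T', 'W910M']
  At Iota: gained ['D866R'] -> total ['C87M', 'D866R', 'V170T', 'W910M']
  At Delta: gained ['T339F'] -> total ['C87M', 'D866R', 'T339F', 'V170T', 'W910M']
  At Zeta: gained ['P411M', 'F645G', 'F734M'] -> total ['C87M', 'D866R', 'F645G', 'F734M', 'P411M', 'T339F', 'V170T', 'W910M']
Mutations(Zeta) = ['C87M', 'D866R', 'F645G', 'F734M', 'P411M', 'T339F', 'V170T', 'W910M']
Accumulating mutations along path to Iota:
  At Eta: gained [] -> total []
  At Beta: gained ['C87M', 'W910M', 'V170T'] -> total ['C87M', 'V170T', 'W910M']
  At Iota: gained ['D866R'] -> total ['C87M', 'D866R', 'V170T', 'W910M']
Mutations(Iota) = ['C87M', 'D866R', 'V170T', 'W910M']
Intersection: ['C87M', 'D866R', 'F645G', 'F734M', 'P411M', 'T339F', 'V170T', 'W910M'] ∩ ['C87M', 'D866R', 'V170T', 'W910M'] = ['C87M', 'D866R', 'V170T', 'W910M']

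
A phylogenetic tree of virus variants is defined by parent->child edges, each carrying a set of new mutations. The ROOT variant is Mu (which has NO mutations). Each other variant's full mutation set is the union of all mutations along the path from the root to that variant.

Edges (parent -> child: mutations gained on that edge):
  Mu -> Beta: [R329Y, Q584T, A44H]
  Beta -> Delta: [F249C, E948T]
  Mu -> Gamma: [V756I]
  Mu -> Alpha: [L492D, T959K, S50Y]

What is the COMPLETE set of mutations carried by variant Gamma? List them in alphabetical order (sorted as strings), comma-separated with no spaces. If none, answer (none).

Answer: V756I

Derivation:
At Mu: gained [] -> total []
At Gamma: gained ['V756I'] -> total ['V756I']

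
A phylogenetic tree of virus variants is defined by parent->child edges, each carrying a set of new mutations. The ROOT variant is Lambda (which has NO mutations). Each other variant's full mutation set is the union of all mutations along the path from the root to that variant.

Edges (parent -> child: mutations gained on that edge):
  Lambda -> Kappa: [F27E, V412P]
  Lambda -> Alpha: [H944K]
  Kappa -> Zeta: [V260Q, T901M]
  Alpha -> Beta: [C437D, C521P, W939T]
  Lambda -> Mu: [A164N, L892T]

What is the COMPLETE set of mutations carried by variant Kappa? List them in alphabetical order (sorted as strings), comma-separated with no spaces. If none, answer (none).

Answer: F27E,V412P

Derivation:
At Lambda: gained [] -> total []
At Kappa: gained ['F27E', 'V412P'] -> total ['F27E', 'V412P']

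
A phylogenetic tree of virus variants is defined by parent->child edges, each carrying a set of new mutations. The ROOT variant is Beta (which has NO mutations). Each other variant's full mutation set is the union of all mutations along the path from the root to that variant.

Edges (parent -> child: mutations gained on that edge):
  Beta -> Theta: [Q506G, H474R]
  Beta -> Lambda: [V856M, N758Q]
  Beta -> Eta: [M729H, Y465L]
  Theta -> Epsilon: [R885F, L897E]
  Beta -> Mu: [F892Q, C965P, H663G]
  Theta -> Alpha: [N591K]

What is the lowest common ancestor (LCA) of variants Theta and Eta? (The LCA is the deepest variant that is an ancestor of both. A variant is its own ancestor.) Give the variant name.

Answer: Beta

Derivation:
Path from root to Theta: Beta -> Theta
  ancestors of Theta: {Beta, Theta}
Path from root to Eta: Beta -> Eta
  ancestors of Eta: {Beta, Eta}
Common ancestors: {Beta}
Walk up from Eta: Eta (not in ancestors of Theta), Beta (in ancestors of Theta)
Deepest common ancestor (LCA) = Beta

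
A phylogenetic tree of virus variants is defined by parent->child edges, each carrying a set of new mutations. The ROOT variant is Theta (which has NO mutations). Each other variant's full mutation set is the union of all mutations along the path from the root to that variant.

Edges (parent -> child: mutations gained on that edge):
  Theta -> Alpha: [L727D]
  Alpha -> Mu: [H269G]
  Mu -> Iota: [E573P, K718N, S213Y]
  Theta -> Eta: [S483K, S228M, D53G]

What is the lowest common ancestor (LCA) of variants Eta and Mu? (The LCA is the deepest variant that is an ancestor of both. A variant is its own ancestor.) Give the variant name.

Path from root to Eta: Theta -> Eta
  ancestors of Eta: {Theta, Eta}
Path from root to Mu: Theta -> Alpha -> Mu
  ancestors of Mu: {Theta, Alpha, Mu}
Common ancestors: {Theta}
Walk up from Mu: Mu (not in ancestors of Eta), Alpha (not in ancestors of Eta), Theta (in ancestors of Eta)
Deepest common ancestor (LCA) = Theta

Answer: Theta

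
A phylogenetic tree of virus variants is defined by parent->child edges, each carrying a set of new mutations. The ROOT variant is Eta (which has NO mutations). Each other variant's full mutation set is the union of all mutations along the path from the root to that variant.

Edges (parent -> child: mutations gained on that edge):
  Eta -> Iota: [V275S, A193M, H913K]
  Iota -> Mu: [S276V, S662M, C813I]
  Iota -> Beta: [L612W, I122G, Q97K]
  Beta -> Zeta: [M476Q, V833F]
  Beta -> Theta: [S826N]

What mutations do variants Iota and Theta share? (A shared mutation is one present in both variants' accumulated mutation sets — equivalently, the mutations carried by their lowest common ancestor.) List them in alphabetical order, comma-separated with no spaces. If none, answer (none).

Accumulating mutations along path to Iota:
  At Eta: gained [] -> total []
  At Iota: gained ['V275S', 'A193M', 'H913K'] -> total ['A193M', 'H913K', 'V275S']
Mutations(Iota) = ['A193M', 'H913K', 'V275S']
Accumulating mutations along path to Theta:
  At Eta: gained [] -> total []
  At Iota: gained ['V275S', 'A193M', 'H913K'] -> total ['A193M', 'H913K', 'V275S']
  At Beta: gained ['L612W', 'I122G', 'Q97K'] -> total ['A193M', 'H913K', 'I122G', 'L612W', 'Q97K', 'V275S']
  At Theta: gained ['S826N'] -> total ['A193M', 'H913K', 'I122G', 'L612W', 'Q97K', 'S826N', 'V275S']
Mutations(Theta) = ['A193M', 'H913K', 'I122G', 'L612W', 'Q97K', 'S826N', 'V275S']
Intersection: ['A193M', 'H913K', 'V275S'] ∩ ['A193M', 'H913K', 'I122G', 'L612W', 'Q97K', 'S826N', 'V275S'] = ['A193M', 'H913K', 'V275S']

Answer: A193M,H913K,V275S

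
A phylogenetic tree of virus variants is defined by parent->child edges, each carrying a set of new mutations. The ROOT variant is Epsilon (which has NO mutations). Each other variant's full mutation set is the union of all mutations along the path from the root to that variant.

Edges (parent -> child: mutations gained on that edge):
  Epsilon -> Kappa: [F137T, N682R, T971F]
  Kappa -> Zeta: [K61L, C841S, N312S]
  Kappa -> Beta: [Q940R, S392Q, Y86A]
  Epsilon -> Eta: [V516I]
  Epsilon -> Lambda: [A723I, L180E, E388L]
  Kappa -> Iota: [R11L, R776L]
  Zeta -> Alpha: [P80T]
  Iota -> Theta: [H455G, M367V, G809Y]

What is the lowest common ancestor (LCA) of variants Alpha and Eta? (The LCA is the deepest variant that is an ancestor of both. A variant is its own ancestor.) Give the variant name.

Path from root to Alpha: Epsilon -> Kappa -> Zeta -> Alpha
  ancestors of Alpha: {Epsilon, Kappa, Zeta, Alpha}
Path from root to Eta: Epsilon -> Eta
  ancestors of Eta: {Epsilon, Eta}
Common ancestors: {Epsilon}
Walk up from Eta: Eta (not in ancestors of Alpha), Epsilon (in ancestors of Alpha)
Deepest common ancestor (LCA) = Epsilon

Answer: Epsilon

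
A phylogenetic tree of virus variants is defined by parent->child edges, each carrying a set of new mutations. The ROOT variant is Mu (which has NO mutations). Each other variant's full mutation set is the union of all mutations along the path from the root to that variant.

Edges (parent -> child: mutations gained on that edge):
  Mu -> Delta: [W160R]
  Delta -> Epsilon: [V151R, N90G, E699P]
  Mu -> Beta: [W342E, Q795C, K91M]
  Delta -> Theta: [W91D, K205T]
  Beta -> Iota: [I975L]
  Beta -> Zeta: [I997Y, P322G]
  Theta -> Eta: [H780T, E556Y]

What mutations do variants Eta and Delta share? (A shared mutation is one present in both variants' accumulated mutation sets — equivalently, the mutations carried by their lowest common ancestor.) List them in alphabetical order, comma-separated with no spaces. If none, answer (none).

Accumulating mutations along path to Eta:
  At Mu: gained [] -> total []
  At Delta: gained ['W160R'] -> total ['W160R']
  At Theta: gained ['W91D', 'K205T'] -> total ['K205T', 'W160R', 'W91D']
  At Eta: gained ['H780T', 'E556Y'] -> total ['E556Y', 'H780T', 'K205T', 'W160R', 'W91D']
Mutations(Eta) = ['E556Y', 'H780T', 'K205T', 'W160R', 'W91D']
Accumulating mutations along path to Delta:
  At Mu: gained [] -> total []
  At Delta: gained ['W160R'] -> total ['W160R']
Mutations(Delta) = ['W160R']
Intersection: ['E556Y', 'H780T', 'K205T', 'W160R', 'W91D'] ∩ ['W160R'] = ['W160R']

Answer: W160R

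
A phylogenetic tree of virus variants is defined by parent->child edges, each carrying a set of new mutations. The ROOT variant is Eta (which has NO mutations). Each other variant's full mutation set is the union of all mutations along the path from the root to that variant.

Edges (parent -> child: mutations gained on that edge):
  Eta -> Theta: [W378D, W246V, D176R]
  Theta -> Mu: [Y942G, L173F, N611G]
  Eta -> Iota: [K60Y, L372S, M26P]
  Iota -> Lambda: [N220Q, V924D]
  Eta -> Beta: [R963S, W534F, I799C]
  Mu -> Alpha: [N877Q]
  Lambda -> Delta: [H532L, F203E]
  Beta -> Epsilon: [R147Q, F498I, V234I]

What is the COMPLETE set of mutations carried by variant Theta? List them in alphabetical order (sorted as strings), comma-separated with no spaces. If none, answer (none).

Answer: D176R,W246V,W378D

Derivation:
At Eta: gained [] -> total []
At Theta: gained ['W378D', 'W246V', 'D176R'] -> total ['D176R', 'W246V', 'W378D']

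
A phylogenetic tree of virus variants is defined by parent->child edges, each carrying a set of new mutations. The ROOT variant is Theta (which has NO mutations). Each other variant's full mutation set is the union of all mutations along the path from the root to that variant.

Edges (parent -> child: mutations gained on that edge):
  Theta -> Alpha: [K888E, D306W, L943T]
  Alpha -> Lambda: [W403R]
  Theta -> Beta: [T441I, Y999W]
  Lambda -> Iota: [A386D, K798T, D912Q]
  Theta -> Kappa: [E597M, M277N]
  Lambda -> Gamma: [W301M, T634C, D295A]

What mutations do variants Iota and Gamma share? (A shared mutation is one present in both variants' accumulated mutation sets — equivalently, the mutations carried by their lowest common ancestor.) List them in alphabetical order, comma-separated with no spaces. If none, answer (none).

Accumulating mutations along path to Iota:
  At Theta: gained [] -> total []
  At Alpha: gained ['K888E', 'D306W', 'L943T'] -> total ['D306W', 'K888E', 'L943T']
  At Lambda: gained ['W403R'] -> total ['D306W', 'K888E', 'L943T', 'W403R']
  At Iota: gained ['A386D', 'K798T', 'D912Q'] -> total ['A386D', 'D306W', 'D912Q', 'K798T', 'K888E', 'L943T', 'W403R']
Mutations(Iota) = ['A386D', 'D306W', 'D912Q', 'K798T', 'K888E', 'L943T', 'W403R']
Accumulating mutations along path to Gamma:
  At Theta: gained [] -> total []
  At Alpha: gained ['K888E', 'D306W', 'L943T'] -> total ['D306W', 'K888E', 'L943T']
  At Lambda: gained ['W403R'] -> total ['D306W', 'K888E', 'L943T', 'W403R']
  At Gamma: gained ['W301M', 'T634C', 'D295A'] -> total ['D295A', 'D306W', 'K888E', 'L943T', 'T634C', 'W301M', 'W403R']
Mutations(Gamma) = ['D295A', 'D306W', 'K888E', 'L943T', 'T634C', 'W301M', 'W403R']
Intersection: ['A386D', 'D306W', 'D912Q', 'K798T', 'K888E', 'L943T', 'W403R'] ∩ ['D295A', 'D306W', 'K888E', 'L943T', 'T634C', 'W301M', 'W403R'] = ['D306W', 'K888E', 'L943T', 'W403R']

Answer: D306W,K888E,L943T,W403R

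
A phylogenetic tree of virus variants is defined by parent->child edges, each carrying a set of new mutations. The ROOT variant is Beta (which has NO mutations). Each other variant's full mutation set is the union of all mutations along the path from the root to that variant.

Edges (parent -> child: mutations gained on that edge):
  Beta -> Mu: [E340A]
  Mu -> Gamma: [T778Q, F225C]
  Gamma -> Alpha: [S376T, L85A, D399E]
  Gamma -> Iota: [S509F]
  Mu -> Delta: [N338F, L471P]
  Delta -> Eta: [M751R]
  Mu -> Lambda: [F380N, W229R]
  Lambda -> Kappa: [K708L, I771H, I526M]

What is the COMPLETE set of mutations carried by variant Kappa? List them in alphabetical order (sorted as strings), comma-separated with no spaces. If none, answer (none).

Answer: E340A,F380N,I526M,I771H,K708L,W229R

Derivation:
At Beta: gained [] -> total []
At Mu: gained ['E340A'] -> total ['E340A']
At Lambda: gained ['F380N', 'W229R'] -> total ['E340A', 'F380N', 'W229R']
At Kappa: gained ['K708L', 'I771H', 'I526M'] -> total ['E340A', 'F380N', 'I526M', 'I771H', 'K708L', 'W229R']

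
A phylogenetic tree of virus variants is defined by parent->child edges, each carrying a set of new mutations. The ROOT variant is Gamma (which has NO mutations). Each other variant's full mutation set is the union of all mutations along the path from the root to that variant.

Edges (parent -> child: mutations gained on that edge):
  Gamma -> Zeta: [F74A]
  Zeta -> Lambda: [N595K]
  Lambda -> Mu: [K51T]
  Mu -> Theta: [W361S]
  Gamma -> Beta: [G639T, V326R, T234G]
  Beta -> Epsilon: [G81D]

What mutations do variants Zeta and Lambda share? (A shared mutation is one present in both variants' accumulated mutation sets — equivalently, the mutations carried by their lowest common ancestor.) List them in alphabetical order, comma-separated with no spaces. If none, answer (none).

Accumulating mutations along path to Zeta:
  At Gamma: gained [] -> total []
  At Zeta: gained ['F74A'] -> total ['F74A']
Mutations(Zeta) = ['F74A']
Accumulating mutations along path to Lambda:
  At Gamma: gained [] -> total []
  At Zeta: gained ['F74A'] -> total ['F74A']
  At Lambda: gained ['N595K'] -> total ['F74A', 'N595K']
Mutations(Lambda) = ['F74A', 'N595K']
Intersection: ['F74A'] ∩ ['F74A', 'N595K'] = ['F74A']

Answer: F74A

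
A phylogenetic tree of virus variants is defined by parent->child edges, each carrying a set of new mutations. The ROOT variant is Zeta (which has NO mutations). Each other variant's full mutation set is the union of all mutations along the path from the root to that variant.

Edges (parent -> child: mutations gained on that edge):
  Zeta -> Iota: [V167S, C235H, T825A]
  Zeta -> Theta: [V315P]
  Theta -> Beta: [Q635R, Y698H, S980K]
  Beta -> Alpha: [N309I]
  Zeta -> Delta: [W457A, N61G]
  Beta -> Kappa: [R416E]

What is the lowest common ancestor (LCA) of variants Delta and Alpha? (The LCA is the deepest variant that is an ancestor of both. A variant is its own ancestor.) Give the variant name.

Path from root to Delta: Zeta -> Delta
  ancestors of Delta: {Zeta, Delta}
Path from root to Alpha: Zeta -> Theta -> Beta -> Alpha
  ancestors of Alpha: {Zeta, Theta, Beta, Alpha}
Common ancestors: {Zeta}
Walk up from Alpha: Alpha (not in ancestors of Delta), Beta (not in ancestors of Delta), Theta (not in ancestors of Delta), Zeta (in ancestors of Delta)
Deepest common ancestor (LCA) = Zeta

Answer: Zeta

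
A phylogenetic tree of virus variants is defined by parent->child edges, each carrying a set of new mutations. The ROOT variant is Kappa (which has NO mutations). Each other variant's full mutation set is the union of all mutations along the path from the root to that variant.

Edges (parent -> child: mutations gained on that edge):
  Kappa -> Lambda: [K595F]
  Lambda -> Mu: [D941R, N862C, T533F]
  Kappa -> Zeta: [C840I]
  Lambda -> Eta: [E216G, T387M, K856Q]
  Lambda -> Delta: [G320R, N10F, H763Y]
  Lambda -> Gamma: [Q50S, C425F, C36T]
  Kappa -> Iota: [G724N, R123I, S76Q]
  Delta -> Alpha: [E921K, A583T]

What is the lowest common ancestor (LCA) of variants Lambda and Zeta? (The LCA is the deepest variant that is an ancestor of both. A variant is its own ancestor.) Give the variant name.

Path from root to Lambda: Kappa -> Lambda
  ancestors of Lambda: {Kappa, Lambda}
Path from root to Zeta: Kappa -> Zeta
  ancestors of Zeta: {Kappa, Zeta}
Common ancestors: {Kappa}
Walk up from Zeta: Zeta (not in ancestors of Lambda), Kappa (in ancestors of Lambda)
Deepest common ancestor (LCA) = Kappa

Answer: Kappa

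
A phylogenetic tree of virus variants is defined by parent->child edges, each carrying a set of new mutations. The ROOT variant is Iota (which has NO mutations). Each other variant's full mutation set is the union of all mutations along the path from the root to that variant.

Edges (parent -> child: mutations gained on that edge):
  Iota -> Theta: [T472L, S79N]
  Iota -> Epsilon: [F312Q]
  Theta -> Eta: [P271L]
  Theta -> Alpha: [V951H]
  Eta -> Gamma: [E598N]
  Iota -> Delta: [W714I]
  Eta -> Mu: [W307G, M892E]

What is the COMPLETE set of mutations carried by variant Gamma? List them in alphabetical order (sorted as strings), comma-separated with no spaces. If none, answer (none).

Answer: E598N,P271L,S79N,T472L

Derivation:
At Iota: gained [] -> total []
At Theta: gained ['T472L', 'S79N'] -> total ['S79N', 'T472L']
At Eta: gained ['P271L'] -> total ['P271L', 'S79N', 'T472L']
At Gamma: gained ['E598N'] -> total ['E598N', 'P271L', 'S79N', 'T472L']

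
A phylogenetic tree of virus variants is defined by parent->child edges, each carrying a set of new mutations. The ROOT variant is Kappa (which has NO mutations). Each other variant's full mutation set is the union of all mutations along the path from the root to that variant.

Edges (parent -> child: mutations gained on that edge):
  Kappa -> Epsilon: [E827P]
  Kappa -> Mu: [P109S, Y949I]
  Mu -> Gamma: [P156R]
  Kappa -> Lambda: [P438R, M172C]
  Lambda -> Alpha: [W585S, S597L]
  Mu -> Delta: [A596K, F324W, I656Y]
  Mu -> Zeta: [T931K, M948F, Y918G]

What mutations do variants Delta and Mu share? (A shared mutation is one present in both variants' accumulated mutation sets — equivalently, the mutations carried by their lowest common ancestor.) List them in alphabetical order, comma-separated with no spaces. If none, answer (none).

Answer: P109S,Y949I

Derivation:
Accumulating mutations along path to Delta:
  At Kappa: gained [] -> total []
  At Mu: gained ['P109S', 'Y949I'] -> total ['P109S', 'Y949I']
  At Delta: gained ['A596K', 'F324W', 'I656Y'] -> total ['A596K', 'F324W', 'I656Y', 'P109S', 'Y949I']
Mutations(Delta) = ['A596K', 'F324W', 'I656Y', 'P109S', 'Y949I']
Accumulating mutations along path to Mu:
  At Kappa: gained [] -> total []
  At Mu: gained ['P109S', 'Y949I'] -> total ['P109S', 'Y949I']
Mutations(Mu) = ['P109S', 'Y949I']
Intersection: ['A596K', 'F324W', 'I656Y', 'P109S', 'Y949I'] ∩ ['P109S', 'Y949I'] = ['P109S', 'Y949I']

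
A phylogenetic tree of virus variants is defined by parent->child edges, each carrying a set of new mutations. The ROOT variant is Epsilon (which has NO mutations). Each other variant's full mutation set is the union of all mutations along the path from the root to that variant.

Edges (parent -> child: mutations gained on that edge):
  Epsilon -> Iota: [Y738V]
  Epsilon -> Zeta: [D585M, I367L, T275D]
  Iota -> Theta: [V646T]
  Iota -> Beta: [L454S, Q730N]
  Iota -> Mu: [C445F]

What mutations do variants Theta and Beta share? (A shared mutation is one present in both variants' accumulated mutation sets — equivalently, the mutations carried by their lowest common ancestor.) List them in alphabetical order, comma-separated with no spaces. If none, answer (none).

Accumulating mutations along path to Theta:
  At Epsilon: gained [] -> total []
  At Iota: gained ['Y738V'] -> total ['Y738V']
  At Theta: gained ['V646T'] -> total ['V646T', 'Y738V']
Mutations(Theta) = ['V646T', 'Y738V']
Accumulating mutations along path to Beta:
  At Epsilon: gained [] -> total []
  At Iota: gained ['Y738V'] -> total ['Y738V']
  At Beta: gained ['L454S', 'Q730N'] -> total ['L454S', 'Q730N', 'Y738V']
Mutations(Beta) = ['L454S', 'Q730N', 'Y738V']
Intersection: ['V646T', 'Y738V'] ∩ ['L454S', 'Q730N', 'Y738V'] = ['Y738V']

Answer: Y738V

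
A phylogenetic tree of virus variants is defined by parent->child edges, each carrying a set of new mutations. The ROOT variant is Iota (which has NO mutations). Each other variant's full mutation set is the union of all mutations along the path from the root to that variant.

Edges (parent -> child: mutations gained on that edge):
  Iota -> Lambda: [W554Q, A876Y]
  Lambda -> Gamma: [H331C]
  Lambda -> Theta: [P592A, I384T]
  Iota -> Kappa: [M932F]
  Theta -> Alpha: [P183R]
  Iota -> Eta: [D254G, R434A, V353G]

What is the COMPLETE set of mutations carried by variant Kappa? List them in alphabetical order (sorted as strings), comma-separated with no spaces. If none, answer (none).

At Iota: gained [] -> total []
At Kappa: gained ['M932F'] -> total ['M932F']

Answer: M932F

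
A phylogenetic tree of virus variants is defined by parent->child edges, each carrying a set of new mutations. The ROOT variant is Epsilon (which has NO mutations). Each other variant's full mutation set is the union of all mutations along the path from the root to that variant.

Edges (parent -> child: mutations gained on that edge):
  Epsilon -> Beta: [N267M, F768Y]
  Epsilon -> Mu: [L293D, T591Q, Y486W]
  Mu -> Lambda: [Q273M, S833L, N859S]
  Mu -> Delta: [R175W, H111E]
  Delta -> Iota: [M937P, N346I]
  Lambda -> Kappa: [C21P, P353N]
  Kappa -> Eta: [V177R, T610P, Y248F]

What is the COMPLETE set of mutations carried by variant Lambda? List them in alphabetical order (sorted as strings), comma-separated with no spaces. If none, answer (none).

Answer: L293D,N859S,Q273M,S833L,T591Q,Y486W

Derivation:
At Epsilon: gained [] -> total []
At Mu: gained ['L293D', 'T591Q', 'Y486W'] -> total ['L293D', 'T591Q', 'Y486W']
At Lambda: gained ['Q273M', 'S833L', 'N859S'] -> total ['L293D', 'N859S', 'Q273M', 'S833L', 'T591Q', 'Y486W']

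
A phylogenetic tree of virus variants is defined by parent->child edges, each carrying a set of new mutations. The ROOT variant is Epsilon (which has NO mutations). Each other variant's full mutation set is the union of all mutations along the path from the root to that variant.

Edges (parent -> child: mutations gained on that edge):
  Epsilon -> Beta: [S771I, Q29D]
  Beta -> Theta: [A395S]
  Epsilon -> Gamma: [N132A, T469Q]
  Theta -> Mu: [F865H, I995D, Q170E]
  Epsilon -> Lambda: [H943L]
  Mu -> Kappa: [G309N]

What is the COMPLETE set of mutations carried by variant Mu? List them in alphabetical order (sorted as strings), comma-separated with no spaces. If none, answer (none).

Answer: A395S,F865H,I995D,Q170E,Q29D,S771I

Derivation:
At Epsilon: gained [] -> total []
At Beta: gained ['S771I', 'Q29D'] -> total ['Q29D', 'S771I']
At Theta: gained ['A395S'] -> total ['A395S', 'Q29D', 'S771I']
At Mu: gained ['F865H', 'I995D', 'Q170E'] -> total ['A395S', 'F865H', 'I995D', 'Q170E', 'Q29D', 'S771I']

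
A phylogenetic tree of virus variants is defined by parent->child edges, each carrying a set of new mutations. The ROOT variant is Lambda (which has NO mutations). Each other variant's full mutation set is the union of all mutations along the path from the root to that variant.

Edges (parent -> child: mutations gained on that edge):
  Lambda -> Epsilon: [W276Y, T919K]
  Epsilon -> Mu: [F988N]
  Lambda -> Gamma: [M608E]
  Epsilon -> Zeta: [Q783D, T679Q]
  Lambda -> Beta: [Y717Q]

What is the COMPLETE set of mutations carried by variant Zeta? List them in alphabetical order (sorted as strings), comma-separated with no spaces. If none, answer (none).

Answer: Q783D,T679Q,T919K,W276Y

Derivation:
At Lambda: gained [] -> total []
At Epsilon: gained ['W276Y', 'T919K'] -> total ['T919K', 'W276Y']
At Zeta: gained ['Q783D', 'T679Q'] -> total ['Q783D', 'T679Q', 'T919K', 'W276Y']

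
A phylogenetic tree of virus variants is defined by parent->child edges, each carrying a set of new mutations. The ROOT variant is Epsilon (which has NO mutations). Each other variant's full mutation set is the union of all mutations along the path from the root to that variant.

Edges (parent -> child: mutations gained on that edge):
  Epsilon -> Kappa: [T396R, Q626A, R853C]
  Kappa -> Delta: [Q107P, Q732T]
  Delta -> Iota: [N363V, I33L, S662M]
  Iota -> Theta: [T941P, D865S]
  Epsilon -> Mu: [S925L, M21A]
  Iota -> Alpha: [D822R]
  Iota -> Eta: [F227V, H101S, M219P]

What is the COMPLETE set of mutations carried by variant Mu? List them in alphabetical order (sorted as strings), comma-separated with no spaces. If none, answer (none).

Answer: M21A,S925L

Derivation:
At Epsilon: gained [] -> total []
At Mu: gained ['S925L', 'M21A'] -> total ['M21A', 'S925L']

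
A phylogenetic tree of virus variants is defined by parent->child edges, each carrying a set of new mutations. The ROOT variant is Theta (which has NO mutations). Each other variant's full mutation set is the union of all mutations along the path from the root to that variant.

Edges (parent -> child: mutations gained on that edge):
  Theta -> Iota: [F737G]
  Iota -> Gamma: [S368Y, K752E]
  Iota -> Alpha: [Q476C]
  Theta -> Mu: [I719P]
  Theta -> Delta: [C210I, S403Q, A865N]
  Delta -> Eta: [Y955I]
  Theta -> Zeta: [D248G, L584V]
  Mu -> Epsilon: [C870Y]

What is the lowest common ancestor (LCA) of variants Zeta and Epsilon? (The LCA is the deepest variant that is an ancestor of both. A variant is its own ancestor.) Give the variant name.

Path from root to Zeta: Theta -> Zeta
  ancestors of Zeta: {Theta, Zeta}
Path from root to Epsilon: Theta -> Mu -> Epsilon
  ancestors of Epsilon: {Theta, Mu, Epsilon}
Common ancestors: {Theta}
Walk up from Epsilon: Epsilon (not in ancestors of Zeta), Mu (not in ancestors of Zeta), Theta (in ancestors of Zeta)
Deepest common ancestor (LCA) = Theta

Answer: Theta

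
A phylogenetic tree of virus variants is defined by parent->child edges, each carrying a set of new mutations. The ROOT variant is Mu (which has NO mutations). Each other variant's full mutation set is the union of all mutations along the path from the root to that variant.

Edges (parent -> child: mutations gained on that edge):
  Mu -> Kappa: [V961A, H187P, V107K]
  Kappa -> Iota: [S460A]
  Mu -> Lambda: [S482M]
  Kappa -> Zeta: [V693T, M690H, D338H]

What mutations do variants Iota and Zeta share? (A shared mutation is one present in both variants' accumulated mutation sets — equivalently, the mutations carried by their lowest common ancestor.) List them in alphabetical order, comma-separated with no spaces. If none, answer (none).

Accumulating mutations along path to Iota:
  At Mu: gained [] -> total []
  At Kappa: gained ['V961A', 'H187P', 'V107K'] -> total ['H187P', 'V107K', 'V961A']
  At Iota: gained ['S460A'] -> total ['H187P', 'S460A', 'V107K', 'V961A']
Mutations(Iota) = ['H187P', 'S460A', 'V107K', 'V961A']
Accumulating mutations along path to Zeta:
  At Mu: gained [] -> total []
  At Kappa: gained ['V961A', 'H187P', 'V107K'] -> total ['H187P', 'V107K', 'V961A']
  At Zeta: gained ['V693T', 'M690H', 'D338H'] -> total ['D338H', 'H187P', 'M690H', 'V107K', 'V693T', 'V961A']
Mutations(Zeta) = ['D338H', 'H187P', 'M690H', 'V107K', 'V693T', 'V961A']
Intersection: ['H187P', 'S460A', 'V107K', 'V961A'] ∩ ['D338H', 'H187P', 'M690H', 'V107K', 'V693T', 'V961A'] = ['H187P', 'V107K', 'V961A']

Answer: H187P,V107K,V961A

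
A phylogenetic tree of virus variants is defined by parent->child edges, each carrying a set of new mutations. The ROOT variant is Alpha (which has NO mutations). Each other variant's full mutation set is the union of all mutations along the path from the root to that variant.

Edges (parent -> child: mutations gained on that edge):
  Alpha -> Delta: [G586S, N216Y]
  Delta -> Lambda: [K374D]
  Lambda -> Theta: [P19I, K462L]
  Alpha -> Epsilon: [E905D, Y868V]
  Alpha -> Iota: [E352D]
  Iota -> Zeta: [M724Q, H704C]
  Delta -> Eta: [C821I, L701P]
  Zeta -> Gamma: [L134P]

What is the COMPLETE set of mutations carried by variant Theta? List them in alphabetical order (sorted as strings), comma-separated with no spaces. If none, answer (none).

At Alpha: gained [] -> total []
At Delta: gained ['G586S', 'N216Y'] -> total ['G586S', 'N216Y']
At Lambda: gained ['K374D'] -> total ['G586S', 'K374D', 'N216Y']
At Theta: gained ['P19I', 'K462L'] -> total ['G586S', 'K374D', 'K462L', 'N216Y', 'P19I']

Answer: G586S,K374D,K462L,N216Y,P19I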